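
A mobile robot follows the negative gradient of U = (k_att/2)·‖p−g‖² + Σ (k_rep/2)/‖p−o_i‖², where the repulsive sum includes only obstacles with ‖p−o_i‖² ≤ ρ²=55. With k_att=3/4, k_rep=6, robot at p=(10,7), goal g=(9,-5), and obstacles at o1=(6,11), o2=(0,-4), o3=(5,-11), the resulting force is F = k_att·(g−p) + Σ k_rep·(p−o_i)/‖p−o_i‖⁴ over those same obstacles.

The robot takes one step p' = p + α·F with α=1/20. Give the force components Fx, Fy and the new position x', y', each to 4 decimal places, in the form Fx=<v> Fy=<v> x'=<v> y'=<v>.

F_att = 3/4·(g−p) = 3/4·(-1,-12) = (-0.7500,-9.0000)
o1: d²=32 ≤ ρ²=55; F_rep = 6·(4,-4)/32² = (0.0234,-0.0234)
o2: d²=221 > ρ²=55 → inactive
o3: d²=349 > ρ²=55 → inactive
F = F_att + ΣF_rep = (-0.7266,-9.0234)
p' = p + 1/20·F = (9.9637,6.5488)

Fx=-0.7266 Fy=-9.0234 x'=9.9637 y'=6.5488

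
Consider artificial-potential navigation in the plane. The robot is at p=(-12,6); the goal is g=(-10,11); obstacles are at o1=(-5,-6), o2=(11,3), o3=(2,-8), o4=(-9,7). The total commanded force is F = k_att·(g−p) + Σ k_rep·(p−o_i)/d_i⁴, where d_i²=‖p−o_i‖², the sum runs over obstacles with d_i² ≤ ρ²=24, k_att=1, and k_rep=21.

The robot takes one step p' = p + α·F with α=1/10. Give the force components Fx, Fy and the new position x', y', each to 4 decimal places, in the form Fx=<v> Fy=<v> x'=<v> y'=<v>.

F_att = 1·(g−p) = 1·(2,5) = (2.0000,5.0000)
o1: d²=193 > ρ²=24 → inactive
o2: d²=538 > ρ²=24 → inactive
o3: d²=392 > ρ²=24 → inactive
o4: d²=10 ≤ ρ²=24; F_rep = 21·(-3,-1)/10² = (-0.6300,-0.2100)
F = F_att + ΣF_rep = (1.3700,4.7900)
p' = p + 1/10·F = (-11.8630,6.4790)

Fx=1.3700 Fy=4.7900 x'=-11.8630 y'=6.4790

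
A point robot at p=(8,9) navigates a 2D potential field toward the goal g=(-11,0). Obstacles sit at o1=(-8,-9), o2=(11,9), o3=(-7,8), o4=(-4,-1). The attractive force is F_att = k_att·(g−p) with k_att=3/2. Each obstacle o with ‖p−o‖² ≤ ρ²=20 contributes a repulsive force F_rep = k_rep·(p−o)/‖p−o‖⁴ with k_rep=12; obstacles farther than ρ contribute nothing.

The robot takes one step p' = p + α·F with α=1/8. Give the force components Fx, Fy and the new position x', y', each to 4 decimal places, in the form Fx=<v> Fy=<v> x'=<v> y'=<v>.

F_att = 3/2·(g−p) = 3/2·(-19,-9) = (-28.5000,-13.5000)
o1: d²=580 > ρ²=20 → inactive
o2: d²=9 ≤ ρ²=20; F_rep = 12·(-3,0)/9² = (-0.4444,0.0000)
o3: d²=226 > ρ²=20 → inactive
o4: d²=244 > ρ²=20 → inactive
F = F_att + ΣF_rep = (-28.9444,-13.5000)
p' = p + 1/8·F = (4.3819,7.3125)

Fx=-28.9444 Fy=-13.5000 x'=4.3819 y'=7.3125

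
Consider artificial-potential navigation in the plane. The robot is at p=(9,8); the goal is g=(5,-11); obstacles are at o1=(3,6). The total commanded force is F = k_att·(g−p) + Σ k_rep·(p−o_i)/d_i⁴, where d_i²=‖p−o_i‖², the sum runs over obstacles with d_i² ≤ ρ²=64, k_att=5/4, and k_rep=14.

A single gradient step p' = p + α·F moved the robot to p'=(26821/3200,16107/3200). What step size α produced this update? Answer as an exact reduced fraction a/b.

F_att = 5/4·(g−p) = 5/4·(-4,-19) = (-5.0000,-23.7500)
o1: d²=40 ≤ ρ²=64; F_rep = 14·(6,2)/40² = (0.0525,0.0175)
F = F_att + ΣF_rep = (-4.9475,-23.7325)
Δp = p'−p = (-0.6184,-2.9666); α = Δx/Fx = (-1979/3200) / (-1979/400) = 1/8
check: Δy/Fy = (-9493/3200) / (-9493/400) = 1/8 ✓

α = 1/8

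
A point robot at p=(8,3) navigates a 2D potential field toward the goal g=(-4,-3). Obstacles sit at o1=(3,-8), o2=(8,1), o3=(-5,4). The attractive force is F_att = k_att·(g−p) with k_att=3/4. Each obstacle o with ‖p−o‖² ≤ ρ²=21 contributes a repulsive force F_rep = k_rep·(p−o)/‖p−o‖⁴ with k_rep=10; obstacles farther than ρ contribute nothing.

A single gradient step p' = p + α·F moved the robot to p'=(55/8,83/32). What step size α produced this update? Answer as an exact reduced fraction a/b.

α = 1/8

F_att = 3/4·(g−p) = 3/4·(-12,-6) = (-9.0000,-4.5000)
o1: d²=146 > ρ²=21 → inactive
o2: d²=4 ≤ ρ²=21; F_rep = 10·(0,2)/4² = (0.0000,1.2500)
o3: d²=170 > ρ²=21 → inactive
F = F_att + ΣF_rep = (-9.0000,-3.2500)
Δp = p'−p = (-1.1250,-0.4062); α = Δx/Fx = (-9/8) / (-9) = 1/8
check: Δy/Fy = (-13/32) / (-13/4) = 1/8 ✓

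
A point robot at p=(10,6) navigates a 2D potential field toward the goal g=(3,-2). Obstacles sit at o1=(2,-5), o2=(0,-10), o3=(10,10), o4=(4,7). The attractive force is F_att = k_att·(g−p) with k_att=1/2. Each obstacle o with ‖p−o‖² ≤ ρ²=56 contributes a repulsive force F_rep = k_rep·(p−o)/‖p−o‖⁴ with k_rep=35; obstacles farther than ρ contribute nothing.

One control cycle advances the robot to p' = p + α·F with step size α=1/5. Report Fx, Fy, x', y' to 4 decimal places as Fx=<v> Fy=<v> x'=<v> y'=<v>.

Fx=-3.3466 Fy=-4.5724 x'=9.3307 y'=5.0855

F_att = 1/2·(g−p) = 1/2·(-7,-8) = (-3.5000,-4.0000)
o1: d²=185 > ρ²=56 → inactive
o2: d²=356 > ρ²=56 → inactive
o3: d²=16 ≤ ρ²=56; F_rep = 35·(0,-4)/16² = (0.0000,-0.5469)
o4: d²=37 ≤ ρ²=56; F_rep = 35·(6,-1)/37² = (0.1534,-0.0256)
F = F_att + ΣF_rep = (-3.3466,-4.5724)
p' = p + 1/5·F = (9.3307,5.0855)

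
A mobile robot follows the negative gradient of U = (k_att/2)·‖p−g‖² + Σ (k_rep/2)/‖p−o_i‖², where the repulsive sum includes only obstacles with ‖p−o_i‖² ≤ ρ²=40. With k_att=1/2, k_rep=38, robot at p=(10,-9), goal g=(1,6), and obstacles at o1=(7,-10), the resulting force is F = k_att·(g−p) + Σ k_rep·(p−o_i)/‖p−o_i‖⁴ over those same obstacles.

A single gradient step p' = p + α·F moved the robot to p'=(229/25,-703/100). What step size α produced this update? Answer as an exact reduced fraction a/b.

α = 1/4

F_att = 1/2·(g−p) = 1/2·(-9,15) = (-4.5000,7.5000)
o1: d²=10 ≤ ρ²=40; F_rep = 38·(3,1)/10² = (1.1400,0.3800)
F = F_att + ΣF_rep = (-3.3600,7.8800)
Δp = p'−p = (-0.8400,1.9700); α = Δx/Fx = (-21/25) / (-84/25) = 1/4
check: Δy/Fy = (197/100) / (197/25) = 1/4 ✓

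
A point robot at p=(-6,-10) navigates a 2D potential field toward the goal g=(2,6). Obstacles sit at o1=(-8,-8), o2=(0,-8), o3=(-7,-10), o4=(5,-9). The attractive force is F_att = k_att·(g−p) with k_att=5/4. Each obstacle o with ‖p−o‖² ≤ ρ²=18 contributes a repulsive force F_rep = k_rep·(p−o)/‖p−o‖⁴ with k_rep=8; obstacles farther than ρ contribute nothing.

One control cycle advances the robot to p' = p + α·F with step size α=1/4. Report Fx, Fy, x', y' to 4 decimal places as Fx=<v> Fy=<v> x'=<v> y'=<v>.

Fx=18.2500 Fy=19.7500 x'=-1.4375 y'=-5.0625

F_att = 5/4·(g−p) = 5/4·(8,16) = (10.0000,20.0000)
o1: d²=8 ≤ ρ²=18; F_rep = 8·(2,-2)/8² = (0.2500,-0.2500)
o2: d²=40 > ρ²=18 → inactive
o3: d²=1 ≤ ρ²=18; F_rep = 8·(1,0)/1² = (8.0000,0.0000)
o4: d²=122 > ρ²=18 → inactive
F = F_att + ΣF_rep = (18.2500,19.7500)
p' = p + 1/4·F = (-1.4375,-5.0625)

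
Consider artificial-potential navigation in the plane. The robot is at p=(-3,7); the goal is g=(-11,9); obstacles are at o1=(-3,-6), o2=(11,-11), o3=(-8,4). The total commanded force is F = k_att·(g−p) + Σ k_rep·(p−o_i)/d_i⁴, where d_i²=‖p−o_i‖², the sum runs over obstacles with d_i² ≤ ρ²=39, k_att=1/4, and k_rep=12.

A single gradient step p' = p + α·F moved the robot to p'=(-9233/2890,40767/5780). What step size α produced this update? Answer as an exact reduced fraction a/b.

F_att = 1/4·(g−p) = 1/4·(-8,2) = (-2.0000,0.5000)
o1: d²=169 > ρ²=39 → inactive
o2: d²=520 > ρ²=39 → inactive
o3: d²=34 ≤ ρ²=39; F_rep = 12·(5,3)/34² = (0.0519,0.0311)
F = F_att + ΣF_rep = (-1.9481,0.5311)
Δp = p'−p = (-0.1948,0.0531); α = Δx/Fx = (-563/2890) / (-563/289) = 1/10
check: Δy/Fy = (307/5780) / (307/578) = 1/10 ✓

α = 1/10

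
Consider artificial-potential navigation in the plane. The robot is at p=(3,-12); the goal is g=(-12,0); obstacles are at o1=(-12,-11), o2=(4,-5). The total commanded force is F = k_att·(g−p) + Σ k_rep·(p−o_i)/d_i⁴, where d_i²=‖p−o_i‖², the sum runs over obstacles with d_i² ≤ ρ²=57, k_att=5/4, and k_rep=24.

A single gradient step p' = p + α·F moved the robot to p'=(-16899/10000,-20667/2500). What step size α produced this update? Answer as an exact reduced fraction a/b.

F_att = 5/4·(g−p) = 5/4·(-15,12) = (-18.7500,15.0000)
o1: d²=226 > ρ²=57 → inactive
o2: d²=50 ≤ ρ²=57; F_rep = 24·(-1,-7)/50² = (-0.0096,-0.0672)
F = F_att + ΣF_rep = (-18.7596,14.9328)
Δp = p'−p = (-4.6899,3.7332); α = Δx/Fx = (-46899/10000) / (-46899/2500) = 1/4
check: Δy/Fy = (9333/2500) / (9333/625) = 1/4 ✓

α = 1/4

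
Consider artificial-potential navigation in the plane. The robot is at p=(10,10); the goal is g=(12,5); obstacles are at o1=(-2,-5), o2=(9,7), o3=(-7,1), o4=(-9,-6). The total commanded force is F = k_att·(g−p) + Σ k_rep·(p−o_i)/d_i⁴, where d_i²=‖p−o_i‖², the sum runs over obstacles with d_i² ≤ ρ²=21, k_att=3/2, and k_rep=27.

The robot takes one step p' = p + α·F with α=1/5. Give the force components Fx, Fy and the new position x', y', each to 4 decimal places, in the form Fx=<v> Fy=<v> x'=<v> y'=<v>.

Fx=3.2700 Fy=-6.6900 x'=10.6540 y'=8.6620

F_att = 3/2·(g−p) = 3/2·(2,-5) = (3.0000,-7.5000)
o1: d²=369 > ρ²=21 → inactive
o2: d²=10 ≤ ρ²=21; F_rep = 27·(1,3)/10² = (0.2700,0.8100)
o3: d²=370 > ρ²=21 → inactive
o4: d²=617 > ρ²=21 → inactive
F = F_att + ΣF_rep = (3.2700,-6.6900)
p' = p + 1/5·F = (10.6540,8.6620)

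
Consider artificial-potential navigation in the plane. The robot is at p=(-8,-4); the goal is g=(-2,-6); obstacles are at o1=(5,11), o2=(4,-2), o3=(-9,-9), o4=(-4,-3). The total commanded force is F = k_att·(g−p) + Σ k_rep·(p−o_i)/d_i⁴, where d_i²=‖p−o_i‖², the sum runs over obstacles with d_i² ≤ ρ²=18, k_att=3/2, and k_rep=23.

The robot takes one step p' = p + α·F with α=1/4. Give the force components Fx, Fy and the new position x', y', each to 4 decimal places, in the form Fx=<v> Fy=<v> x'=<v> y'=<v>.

Fx=8.6817 Fy=-3.0796 x'=-5.8296 y'=-4.7699

F_att = 3/2·(g−p) = 3/2·(6,-2) = (9.0000,-3.0000)
o1: d²=394 > ρ²=18 → inactive
o2: d²=148 > ρ²=18 → inactive
o3: d²=26 > ρ²=18 → inactive
o4: d²=17 ≤ ρ²=18; F_rep = 23·(-4,-1)/17² = (-0.3183,-0.0796)
F = F_att + ΣF_rep = (8.6817,-3.0796)
p' = p + 1/4·F = (-5.8296,-4.7699)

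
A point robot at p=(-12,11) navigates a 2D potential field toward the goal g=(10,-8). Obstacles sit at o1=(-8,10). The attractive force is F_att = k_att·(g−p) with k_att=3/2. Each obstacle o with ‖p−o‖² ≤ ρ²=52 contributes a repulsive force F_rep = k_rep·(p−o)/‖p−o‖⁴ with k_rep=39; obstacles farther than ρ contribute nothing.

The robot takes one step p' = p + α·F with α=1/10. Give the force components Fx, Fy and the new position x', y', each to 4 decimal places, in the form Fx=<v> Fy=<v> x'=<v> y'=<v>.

F_att = 3/2·(g−p) = 3/2·(22,-19) = (33.0000,-28.5000)
o1: d²=17 ≤ ρ²=52; F_rep = 39·(-4,1)/17² = (-0.5398,0.1349)
F = F_att + ΣF_rep = (32.4602,-28.3651)
p' = p + 1/10·F = (-8.7540,8.1635)

Fx=32.4602 Fy=-28.3651 x'=-8.7540 y'=8.1635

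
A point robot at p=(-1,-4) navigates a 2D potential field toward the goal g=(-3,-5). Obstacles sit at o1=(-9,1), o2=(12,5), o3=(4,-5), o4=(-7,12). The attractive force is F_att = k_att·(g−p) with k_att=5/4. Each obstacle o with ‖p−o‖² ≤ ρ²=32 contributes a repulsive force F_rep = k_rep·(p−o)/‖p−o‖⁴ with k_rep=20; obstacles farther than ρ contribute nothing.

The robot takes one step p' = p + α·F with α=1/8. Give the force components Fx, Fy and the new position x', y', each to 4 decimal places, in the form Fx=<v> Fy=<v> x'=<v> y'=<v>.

Fx=-2.6479 Fy=-1.2204 x'=-1.3310 y'=-4.1526

F_att = 5/4·(g−p) = 5/4·(-2,-1) = (-2.5000,-1.2500)
o1: d²=89 > ρ²=32 → inactive
o2: d²=250 > ρ²=32 → inactive
o3: d²=26 ≤ ρ²=32; F_rep = 20·(-5,1)/26² = (-0.1479,0.0296)
o4: d²=292 > ρ²=32 → inactive
F = F_att + ΣF_rep = (-2.6479,-1.2204)
p' = p + 1/8·F = (-1.3310,-4.1526)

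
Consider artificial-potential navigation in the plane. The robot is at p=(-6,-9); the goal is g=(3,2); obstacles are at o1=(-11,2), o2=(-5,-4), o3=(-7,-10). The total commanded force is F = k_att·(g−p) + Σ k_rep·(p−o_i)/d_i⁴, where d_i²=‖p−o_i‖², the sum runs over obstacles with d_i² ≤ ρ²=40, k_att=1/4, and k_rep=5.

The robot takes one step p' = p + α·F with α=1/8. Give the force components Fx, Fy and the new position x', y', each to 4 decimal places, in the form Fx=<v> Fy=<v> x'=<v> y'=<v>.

F_att = 1/4·(g−p) = 1/4·(9,11) = (2.2500,2.7500)
o1: d²=146 > ρ²=40 → inactive
o2: d²=26 ≤ ρ²=40; F_rep = 5·(-1,-5)/26² = (-0.0074,-0.0370)
o3: d²=2 ≤ ρ²=40; F_rep = 5·(1,1)/2² = (1.2500,1.2500)
F = F_att + ΣF_rep = (3.4926,3.9630)
p' = p + 1/8·F = (-5.5634,-8.5046)

Fx=3.4926 Fy=3.9630 x'=-5.5634 y'=-8.5046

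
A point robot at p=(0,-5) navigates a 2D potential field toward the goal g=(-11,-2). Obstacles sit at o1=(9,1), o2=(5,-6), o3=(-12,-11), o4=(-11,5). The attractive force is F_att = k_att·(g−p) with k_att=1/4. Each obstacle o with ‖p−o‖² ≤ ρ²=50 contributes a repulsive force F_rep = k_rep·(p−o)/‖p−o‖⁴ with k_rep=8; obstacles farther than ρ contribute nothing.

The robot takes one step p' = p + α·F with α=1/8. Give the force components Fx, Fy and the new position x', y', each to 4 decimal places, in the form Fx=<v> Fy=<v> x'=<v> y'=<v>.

Fx=-2.8092 Fy=0.7618 x'=-0.3511 y'=-4.9048

F_att = 1/4·(g−p) = 1/4·(-11,3) = (-2.7500,0.7500)
o1: d²=117 > ρ²=50 → inactive
o2: d²=26 ≤ ρ²=50; F_rep = 8·(-5,1)/26² = (-0.0592,0.0118)
o3: d²=180 > ρ²=50 → inactive
o4: d²=221 > ρ²=50 → inactive
F = F_att + ΣF_rep = (-2.8092,0.7618)
p' = p + 1/8·F = (-0.3511,-4.9048)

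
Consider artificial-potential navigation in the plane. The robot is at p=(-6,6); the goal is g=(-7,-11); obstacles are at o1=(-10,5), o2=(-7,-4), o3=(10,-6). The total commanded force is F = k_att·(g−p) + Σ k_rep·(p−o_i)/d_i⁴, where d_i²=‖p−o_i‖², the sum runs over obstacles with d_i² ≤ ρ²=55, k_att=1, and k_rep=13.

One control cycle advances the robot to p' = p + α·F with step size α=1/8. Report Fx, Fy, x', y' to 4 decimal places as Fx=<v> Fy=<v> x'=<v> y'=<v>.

F_att = 1·(g−p) = 1·(-1,-17) = (-1.0000,-17.0000)
o1: d²=17 ≤ ρ²=55; F_rep = 13·(4,1)/17² = (0.1799,0.0450)
o2: d²=101 > ρ²=55 → inactive
o3: d²=400 > ρ²=55 → inactive
F = F_att + ΣF_rep = (-0.8201,-16.9550)
p' = p + 1/8·F = (-6.1025,3.8806)

Fx=-0.8201 Fy=-16.9550 x'=-6.1025 y'=3.8806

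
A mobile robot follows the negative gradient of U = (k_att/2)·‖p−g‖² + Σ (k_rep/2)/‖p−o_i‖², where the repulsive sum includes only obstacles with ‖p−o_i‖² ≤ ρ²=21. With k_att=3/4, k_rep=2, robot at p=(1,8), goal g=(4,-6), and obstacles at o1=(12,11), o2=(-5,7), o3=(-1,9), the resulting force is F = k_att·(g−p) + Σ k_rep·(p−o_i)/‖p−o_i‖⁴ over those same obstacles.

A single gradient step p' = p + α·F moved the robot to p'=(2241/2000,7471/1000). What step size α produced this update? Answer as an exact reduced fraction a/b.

α = 1/20

F_att = 3/4·(g−p) = 3/4·(3,-14) = (2.2500,-10.5000)
o1: d²=130 > ρ²=21 → inactive
o2: d²=37 > ρ²=21 → inactive
o3: d²=5 ≤ ρ²=21; F_rep = 2·(2,-1)/5² = (0.1600,-0.0800)
F = F_att + ΣF_rep = (2.4100,-10.5800)
Δp = p'−p = (0.1205,-0.5290); α = Δx/Fx = (241/2000) / (241/100) = 1/20
check: Δy/Fy = (-529/1000) / (-529/50) = 1/20 ✓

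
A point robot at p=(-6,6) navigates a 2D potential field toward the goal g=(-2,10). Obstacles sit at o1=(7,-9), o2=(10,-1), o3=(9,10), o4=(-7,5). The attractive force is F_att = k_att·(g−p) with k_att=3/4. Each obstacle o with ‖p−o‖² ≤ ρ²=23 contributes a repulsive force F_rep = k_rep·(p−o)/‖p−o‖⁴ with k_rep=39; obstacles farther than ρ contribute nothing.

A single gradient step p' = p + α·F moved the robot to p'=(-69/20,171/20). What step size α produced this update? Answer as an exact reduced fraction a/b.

F_att = 3/4·(g−p) = 3/4·(4,4) = (3.0000,3.0000)
o1: d²=394 > ρ²=23 → inactive
o2: d²=305 > ρ²=23 → inactive
o3: d²=241 > ρ²=23 → inactive
o4: d²=2 ≤ ρ²=23; F_rep = 39·(1,1)/2² = (9.7500,9.7500)
F = F_att + ΣF_rep = (12.7500,12.7500)
Δp = p'−p = (2.5500,2.5500); α = Δx/Fx = (51/20) / (51/4) = 1/5
check: Δy/Fy = (51/20) / (51/4) = 1/5 ✓

α = 1/5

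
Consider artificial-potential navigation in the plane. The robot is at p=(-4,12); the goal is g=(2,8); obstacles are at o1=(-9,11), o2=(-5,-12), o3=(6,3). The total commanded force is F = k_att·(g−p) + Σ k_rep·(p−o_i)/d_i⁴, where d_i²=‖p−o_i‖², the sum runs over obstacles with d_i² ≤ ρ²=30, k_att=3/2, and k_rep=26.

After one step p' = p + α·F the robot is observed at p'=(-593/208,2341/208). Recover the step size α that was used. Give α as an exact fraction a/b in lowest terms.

α = 1/8

F_att = 3/2·(g−p) = 3/2·(6,-4) = (9.0000,-6.0000)
o1: d²=26 ≤ ρ²=30; F_rep = 26·(5,1)/26² = (0.1923,0.0385)
o2: d²=577 > ρ²=30 → inactive
o3: d²=181 > ρ²=30 → inactive
F = F_att + ΣF_rep = (9.1923,-5.9615)
Δp = p'−p = (1.1490,-0.7452); α = Δx/Fx = (239/208) / (239/26) = 1/8
check: Δy/Fy = (-155/208) / (-155/26) = 1/8 ✓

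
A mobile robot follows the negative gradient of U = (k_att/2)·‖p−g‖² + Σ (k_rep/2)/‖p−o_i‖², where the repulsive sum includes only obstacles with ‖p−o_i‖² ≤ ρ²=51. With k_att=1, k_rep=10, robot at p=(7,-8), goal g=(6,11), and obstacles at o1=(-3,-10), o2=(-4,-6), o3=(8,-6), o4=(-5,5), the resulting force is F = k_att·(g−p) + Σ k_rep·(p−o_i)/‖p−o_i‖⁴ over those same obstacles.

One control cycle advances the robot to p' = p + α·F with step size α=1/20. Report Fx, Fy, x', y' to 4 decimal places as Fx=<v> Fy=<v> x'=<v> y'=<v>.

Fx=-1.4000 Fy=18.2000 x'=6.9300 y'=-7.0900

F_att = 1·(g−p) = 1·(-1,19) = (-1.0000,19.0000)
o1: d²=104 > ρ²=51 → inactive
o2: d²=125 > ρ²=51 → inactive
o3: d²=5 ≤ ρ²=51; F_rep = 10·(-1,-2)/5² = (-0.4000,-0.8000)
o4: d²=313 > ρ²=51 → inactive
F = F_att + ΣF_rep = (-1.4000,18.2000)
p' = p + 1/20·F = (6.9300,-7.0900)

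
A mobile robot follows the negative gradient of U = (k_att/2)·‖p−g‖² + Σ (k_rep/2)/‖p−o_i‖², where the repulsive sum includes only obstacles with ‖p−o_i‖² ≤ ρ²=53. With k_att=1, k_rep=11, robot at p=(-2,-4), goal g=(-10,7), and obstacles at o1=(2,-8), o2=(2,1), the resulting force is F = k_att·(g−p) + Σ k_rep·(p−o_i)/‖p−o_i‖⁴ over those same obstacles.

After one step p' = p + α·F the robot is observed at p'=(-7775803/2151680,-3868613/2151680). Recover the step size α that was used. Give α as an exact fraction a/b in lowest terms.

α = 1/5

F_att = 1·(g−p) = 1·(-8,11) = (-8.0000,11.0000)
o1: d²=32 ≤ ρ²=53; F_rep = 11·(-4,4)/32² = (-0.0430,0.0430)
o2: d²=41 ≤ ρ²=53; F_rep = 11·(-4,-5)/41² = (-0.0262,-0.0327)
F = F_att + ΣF_rep = (-8.0691,11.0103)
Δp = p'−p = (-1.6138,2.2021); α = Δx/Fx = (-3472443/2151680) / (-3472443/430336) = 1/5
check: Δy/Fy = (4738107/2151680) / (4738107/430336) = 1/5 ✓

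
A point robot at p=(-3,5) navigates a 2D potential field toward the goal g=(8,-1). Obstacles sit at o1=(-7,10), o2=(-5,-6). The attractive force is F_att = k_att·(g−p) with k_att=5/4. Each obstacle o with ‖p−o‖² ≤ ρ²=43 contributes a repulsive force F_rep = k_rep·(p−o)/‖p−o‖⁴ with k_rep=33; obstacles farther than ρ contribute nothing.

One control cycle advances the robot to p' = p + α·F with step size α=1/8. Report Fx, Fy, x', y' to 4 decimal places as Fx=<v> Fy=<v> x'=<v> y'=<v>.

Fx=13.8285 Fy=-7.5982 x'=-1.2714 y'=4.0502

F_att = 5/4·(g−p) = 5/4·(11,-6) = (13.7500,-7.5000)
o1: d²=41 ≤ ρ²=43; F_rep = 33·(4,-5)/41² = (0.0785,-0.0982)
o2: d²=125 > ρ²=43 → inactive
F = F_att + ΣF_rep = (13.8285,-7.5982)
p' = p + 1/8·F = (-1.2714,4.0502)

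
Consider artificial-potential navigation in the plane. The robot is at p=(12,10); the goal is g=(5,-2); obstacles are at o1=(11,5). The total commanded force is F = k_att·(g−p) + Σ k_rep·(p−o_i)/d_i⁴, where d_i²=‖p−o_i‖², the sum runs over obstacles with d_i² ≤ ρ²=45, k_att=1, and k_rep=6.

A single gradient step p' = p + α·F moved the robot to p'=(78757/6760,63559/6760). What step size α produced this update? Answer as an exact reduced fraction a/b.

F_att = 1·(g−p) = 1·(-7,-12) = (-7.0000,-12.0000)
o1: d²=26 ≤ ρ²=45; F_rep = 6·(1,5)/26² = (0.0089,0.0444)
F = F_att + ΣF_rep = (-6.9911,-11.9556)
Δp = p'−p = (-0.3496,-0.5978); α = Δx/Fx = (-2363/6760) / (-2363/338) = 1/20
check: Δy/Fy = (-4041/6760) / (-4041/338) = 1/20 ✓

α = 1/20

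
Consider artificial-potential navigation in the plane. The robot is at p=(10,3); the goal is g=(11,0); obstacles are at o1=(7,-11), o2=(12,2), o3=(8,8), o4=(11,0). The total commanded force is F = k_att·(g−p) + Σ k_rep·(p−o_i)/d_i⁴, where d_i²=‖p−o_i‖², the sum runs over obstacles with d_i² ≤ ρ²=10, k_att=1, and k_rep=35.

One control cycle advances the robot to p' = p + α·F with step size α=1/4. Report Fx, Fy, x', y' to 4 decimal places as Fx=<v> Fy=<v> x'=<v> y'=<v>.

Fx=-2.1500 Fy=-0.5500 x'=9.4625 y'=2.8625

F_att = 1·(g−p) = 1·(1,-3) = (1.0000,-3.0000)
o1: d²=205 > ρ²=10 → inactive
o2: d²=5 ≤ ρ²=10; F_rep = 35·(-2,1)/5² = (-2.8000,1.4000)
o3: d²=29 > ρ²=10 → inactive
o4: d²=10 ≤ ρ²=10; F_rep = 35·(-1,3)/10² = (-0.3500,1.0500)
F = F_att + ΣF_rep = (-2.1500,-0.5500)
p' = p + 1/4·F = (9.4625,2.8625)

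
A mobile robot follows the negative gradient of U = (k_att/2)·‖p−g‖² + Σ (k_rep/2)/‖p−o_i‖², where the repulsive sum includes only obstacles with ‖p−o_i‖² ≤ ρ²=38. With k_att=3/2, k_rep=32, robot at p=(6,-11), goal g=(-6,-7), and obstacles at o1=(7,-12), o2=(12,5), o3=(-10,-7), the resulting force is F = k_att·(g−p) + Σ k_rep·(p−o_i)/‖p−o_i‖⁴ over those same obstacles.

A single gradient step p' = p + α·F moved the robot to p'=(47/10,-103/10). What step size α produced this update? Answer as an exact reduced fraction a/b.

F_att = 3/2·(g−p) = 3/2·(-12,4) = (-18.0000,6.0000)
o1: d²=2 ≤ ρ²=38; F_rep = 32·(-1,1)/2² = (-8.0000,8.0000)
o2: d²=292 > ρ²=38 → inactive
o3: d²=272 > ρ²=38 → inactive
F = F_att + ΣF_rep = (-26.0000,14.0000)
Δp = p'−p = (-1.3000,0.7000); α = Δx/Fx = (-13/10) / (-26) = 1/20
check: Δy/Fy = (7/10) / (14) = 1/20 ✓

α = 1/20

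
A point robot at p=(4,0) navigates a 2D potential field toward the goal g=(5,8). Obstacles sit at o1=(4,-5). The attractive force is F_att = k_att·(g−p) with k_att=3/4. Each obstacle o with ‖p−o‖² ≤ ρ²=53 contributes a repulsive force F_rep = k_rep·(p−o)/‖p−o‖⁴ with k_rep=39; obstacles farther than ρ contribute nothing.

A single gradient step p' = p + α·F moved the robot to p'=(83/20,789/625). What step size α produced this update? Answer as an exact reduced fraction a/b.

α = 1/5

F_att = 3/4·(g−p) = 3/4·(1,8) = (0.7500,6.0000)
o1: d²=25 ≤ ρ²=53; F_rep = 39·(0,5)/25² = (0.0000,0.3120)
F = F_att + ΣF_rep = (0.7500,6.3120)
Δp = p'−p = (0.1500,1.2624); α = Δx/Fx = (3/20) / (3/4) = 1/5
check: Δy/Fy = (789/625) / (789/125) = 1/5 ✓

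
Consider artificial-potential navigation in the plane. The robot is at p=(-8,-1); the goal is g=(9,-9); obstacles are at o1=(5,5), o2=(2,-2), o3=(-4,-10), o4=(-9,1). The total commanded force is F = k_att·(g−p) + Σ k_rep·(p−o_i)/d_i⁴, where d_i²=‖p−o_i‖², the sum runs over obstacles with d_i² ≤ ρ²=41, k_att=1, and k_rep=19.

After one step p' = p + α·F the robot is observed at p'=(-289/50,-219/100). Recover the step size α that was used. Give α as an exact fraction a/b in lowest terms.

F_att = 1·(g−p) = 1·(17,-8) = (17.0000,-8.0000)
o1: d²=205 > ρ²=41 → inactive
o2: d²=101 > ρ²=41 → inactive
o3: d²=97 > ρ²=41 → inactive
o4: d²=5 ≤ ρ²=41; F_rep = 19·(1,-2)/5² = (0.7600,-1.5200)
F = F_att + ΣF_rep = (17.7600,-9.5200)
Δp = p'−p = (2.2200,-1.1900); α = Δx/Fx = (111/50) / (444/25) = 1/8
check: Δy/Fy = (-119/100) / (-238/25) = 1/8 ✓

α = 1/8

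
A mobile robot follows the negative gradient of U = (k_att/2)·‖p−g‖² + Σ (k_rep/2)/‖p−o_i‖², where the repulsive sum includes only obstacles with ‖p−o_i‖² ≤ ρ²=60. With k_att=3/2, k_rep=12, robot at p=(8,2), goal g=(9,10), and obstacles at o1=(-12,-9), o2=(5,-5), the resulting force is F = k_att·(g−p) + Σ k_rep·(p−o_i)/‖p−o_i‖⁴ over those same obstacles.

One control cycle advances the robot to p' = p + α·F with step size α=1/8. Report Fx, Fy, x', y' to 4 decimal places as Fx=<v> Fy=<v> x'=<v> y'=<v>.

Fx=1.5107 Fy=12.0250 x'=8.1888 y'=3.5031

F_att = 3/2·(g−p) = 3/2·(1,8) = (1.5000,12.0000)
o1: d²=521 > ρ²=60 → inactive
o2: d²=58 ≤ ρ²=60; F_rep = 12·(3,7)/58² = (0.0107,0.0250)
F = F_att + ΣF_rep = (1.5107,12.0250)
p' = p + 1/8·F = (8.1888,3.5031)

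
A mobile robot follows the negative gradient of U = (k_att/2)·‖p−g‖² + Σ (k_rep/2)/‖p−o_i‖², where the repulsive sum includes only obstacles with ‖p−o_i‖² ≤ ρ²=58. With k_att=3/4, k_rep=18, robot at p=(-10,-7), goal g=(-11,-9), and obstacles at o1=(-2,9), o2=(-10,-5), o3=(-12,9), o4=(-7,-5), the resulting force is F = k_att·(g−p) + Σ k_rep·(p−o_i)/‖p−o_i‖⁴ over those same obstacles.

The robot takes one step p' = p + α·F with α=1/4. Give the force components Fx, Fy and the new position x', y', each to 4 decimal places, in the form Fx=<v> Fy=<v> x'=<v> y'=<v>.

F_att = 3/4·(g−p) = 3/4·(-1,-2) = (-0.7500,-1.5000)
o1: d²=320 > ρ²=58 → inactive
o2: d²=4 ≤ ρ²=58; F_rep = 18·(0,-2)/4² = (0.0000,-2.2500)
o3: d²=260 > ρ²=58 → inactive
o4: d²=13 ≤ ρ²=58; F_rep = 18·(-3,-2)/13² = (-0.3195,-0.2130)
F = F_att + ΣF_rep = (-1.0695,-3.9630)
p' = p + 1/4·F = (-10.2674,-7.9908)

Fx=-1.0695 Fy=-3.9630 x'=-10.2674 y'=-7.9908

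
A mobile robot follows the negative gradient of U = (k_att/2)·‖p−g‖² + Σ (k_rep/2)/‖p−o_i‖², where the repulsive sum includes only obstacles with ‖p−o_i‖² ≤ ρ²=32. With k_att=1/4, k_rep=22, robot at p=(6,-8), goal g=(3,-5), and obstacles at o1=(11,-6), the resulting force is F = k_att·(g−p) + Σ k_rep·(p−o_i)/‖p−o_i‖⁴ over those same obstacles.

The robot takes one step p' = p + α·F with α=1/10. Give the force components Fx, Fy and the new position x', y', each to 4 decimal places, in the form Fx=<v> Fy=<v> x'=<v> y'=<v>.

Fx=-0.8808 Fy=0.6977 x'=5.9119 y'=-7.9302

F_att = 1/4·(g−p) = 1/4·(-3,3) = (-0.7500,0.7500)
o1: d²=29 ≤ ρ²=32; F_rep = 22·(-5,-2)/29² = (-0.1308,-0.0523)
F = F_att + ΣF_rep = (-0.8808,0.6977)
p' = p + 1/10·F = (5.9119,-7.9302)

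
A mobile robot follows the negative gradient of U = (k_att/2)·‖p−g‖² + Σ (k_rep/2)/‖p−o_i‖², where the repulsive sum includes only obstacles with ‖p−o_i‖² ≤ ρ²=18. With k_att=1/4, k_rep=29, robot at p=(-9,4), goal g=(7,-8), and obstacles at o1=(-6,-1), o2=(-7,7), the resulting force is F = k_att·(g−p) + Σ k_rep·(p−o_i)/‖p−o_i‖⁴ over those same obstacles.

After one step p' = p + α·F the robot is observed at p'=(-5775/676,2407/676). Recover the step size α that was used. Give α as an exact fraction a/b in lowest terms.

α = 1/8

F_att = 1/4·(g−p) = 1/4·(16,-12) = (4.0000,-3.0000)
o1: d²=34 > ρ²=18 → inactive
o2: d²=13 ≤ ρ²=18; F_rep = 29·(-2,-3)/13² = (-0.3432,-0.5148)
F = F_att + ΣF_rep = (3.6568,-3.5148)
Δp = p'−p = (0.4571,-0.4393); α = Δx/Fx = (309/676) / (618/169) = 1/8
check: Δy/Fy = (-297/676) / (-594/169) = 1/8 ✓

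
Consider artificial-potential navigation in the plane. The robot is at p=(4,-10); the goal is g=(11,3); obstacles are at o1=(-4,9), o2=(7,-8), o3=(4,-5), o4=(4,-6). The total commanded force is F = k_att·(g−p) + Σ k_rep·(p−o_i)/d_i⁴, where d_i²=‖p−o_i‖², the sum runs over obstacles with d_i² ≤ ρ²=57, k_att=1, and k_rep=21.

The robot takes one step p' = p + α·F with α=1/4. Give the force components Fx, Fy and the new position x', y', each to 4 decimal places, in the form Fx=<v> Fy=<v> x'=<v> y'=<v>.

F_att = 1·(g−p) = 1·(7,13) = (7.0000,13.0000)
o1: d²=425 > ρ²=57 → inactive
o2: d²=13 ≤ ρ²=57; F_rep = 21·(-3,-2)/13² = (-0.3728,-0.2485)
o3: d²=25 ≤ ρ²=57; F_rep = 21·(0,-5)/25² = (0.0000,-0.1680)
o4: d²=16 ≤ ρ²=57; F_rep = 21·(0,-4)/16² = (0.0000,-0.3281)
F = F_att + ΣF_rep = (6.6272,12.2554)
p' = p + 1/4·F = (5.6568,-6.9362)

Fx=6.6272 Fy=12.2554 x'=5.6568 y'=-6.9362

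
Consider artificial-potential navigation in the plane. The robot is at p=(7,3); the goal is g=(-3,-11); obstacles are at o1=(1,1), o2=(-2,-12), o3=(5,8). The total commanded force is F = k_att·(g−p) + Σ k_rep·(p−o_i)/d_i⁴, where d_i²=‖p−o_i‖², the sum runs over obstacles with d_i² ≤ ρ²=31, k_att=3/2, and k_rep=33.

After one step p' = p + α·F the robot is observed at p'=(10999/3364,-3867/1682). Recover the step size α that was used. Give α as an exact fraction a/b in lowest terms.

α = 1/4

F_att = 3/2·(g−p) = 3/2·(-10,-14) = (-15.0000,-21.0000)
o1: d²=40 > ρ²=31 → inactive
o2: d²=306 > ρ²=31 → inactive
o3: d²=29 ≤ ρ²=31; F_rep = 33·(2,-5)/29² = (0.0785,-0.1962)
F = F_att + ΣF_rep = (-14.9215,-21.1962)
Δp = p'−p = (-3.7304,-5.2990); α = Δx/Fx = (-12549/3364) / (-12549/841) = 1/4
check: Δy/Fy = (-8913/1682) / (-17826/841) = 1/4 ✓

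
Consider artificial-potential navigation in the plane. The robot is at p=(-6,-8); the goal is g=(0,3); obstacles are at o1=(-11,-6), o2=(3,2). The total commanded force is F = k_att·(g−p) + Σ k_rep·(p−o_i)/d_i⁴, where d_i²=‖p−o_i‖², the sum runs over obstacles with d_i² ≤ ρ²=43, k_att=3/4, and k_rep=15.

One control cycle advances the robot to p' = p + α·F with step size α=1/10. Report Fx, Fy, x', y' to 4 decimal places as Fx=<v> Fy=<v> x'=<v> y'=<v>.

F_att = 3/4·(g−p) = 3/4·(6,11) = (4.5000,8.2500)
o1: d²=29 ≤ ρ²=43; F_rep = 15·(5,-2)/29² = (0.0892,-0.0357)
o2: d²=181 > ρ²=43 → inactive
F = F_att + ΣF_rep = (4.5892,8.2143)
p' = p + 1/10·F = (-5.5411,-7.1786)

Fx=4.5892 Fy=8.2143 x'=-5.5411 y'=-7.1786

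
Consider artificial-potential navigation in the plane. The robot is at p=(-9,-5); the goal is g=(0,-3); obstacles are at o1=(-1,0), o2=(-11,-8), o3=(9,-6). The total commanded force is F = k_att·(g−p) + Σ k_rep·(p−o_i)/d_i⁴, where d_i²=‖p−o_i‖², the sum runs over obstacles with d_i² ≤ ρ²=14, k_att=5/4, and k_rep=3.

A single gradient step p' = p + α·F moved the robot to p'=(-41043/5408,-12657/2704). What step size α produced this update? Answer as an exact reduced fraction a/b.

α = 1/8

F_att = 5/4·(g−p) = 5/4·(9,2) = (11.2500,2.5000)
o1: d²=89 > ρ²=14 → inactive
o2: d²=13 ≤ ρ²=14; F_rep = 3·(2,3)/13² = (0.0355,0.0533)
o3: d²=325 > ρ²=14 → inactive
F = F_att + ΣF_rep = (11.2855,2.5533)
Δp = p'−p = (1.4107,0.3192); α = Δx/Fx = (7629/5408) / (7629/676) = 1/8
check: Δy/Fy = (863/2704) / (863/338) = 1/8 ✓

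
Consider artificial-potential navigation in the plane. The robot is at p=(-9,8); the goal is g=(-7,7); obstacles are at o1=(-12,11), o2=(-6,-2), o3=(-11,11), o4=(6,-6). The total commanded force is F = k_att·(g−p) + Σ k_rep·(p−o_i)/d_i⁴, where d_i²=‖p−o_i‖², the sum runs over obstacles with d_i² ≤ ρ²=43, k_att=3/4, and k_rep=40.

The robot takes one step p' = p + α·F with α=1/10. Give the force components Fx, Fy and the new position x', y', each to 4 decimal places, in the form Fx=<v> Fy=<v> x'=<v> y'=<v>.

Fx=2.3437 Fy=-1.8304 x'=-8.7656 y'=7.8170

F_att = 3/4·(g−p) = 3/4·(2,-1) = (1.5000,-0.7500)
o1: d²=18 ≤ ρ²=43; F_rep = 40·(3,-3)/18² = (0.3704,-0.3704)
o2: d²=109 > ρ²=43 → inactive
o3: d²=13 ≤ ρ²=43; F_rep = 40·(2,-3)/13² = (0.4734,-0.7101)
o4: d²=421 > ρ²=43 → inactive
F = F_att + ΣF_rep = (2.3437,-1.8304)
p' = p + 1/10·F = (-8.7656,7.8170)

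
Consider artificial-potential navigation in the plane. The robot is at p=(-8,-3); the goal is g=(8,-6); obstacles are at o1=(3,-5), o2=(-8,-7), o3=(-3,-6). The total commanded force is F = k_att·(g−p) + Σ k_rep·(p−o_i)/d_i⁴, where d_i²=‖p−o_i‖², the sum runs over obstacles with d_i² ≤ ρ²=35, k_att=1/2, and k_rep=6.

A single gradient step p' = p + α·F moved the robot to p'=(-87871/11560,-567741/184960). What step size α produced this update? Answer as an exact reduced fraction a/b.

F_att = 1/2·(g−p) = 1/2·(16,-3) = (8.0000,-1.5000)
o1: d²=125 > ρ²=35 → inactive
o2: d²=16 ≤ ρ²=35; F_rep = 6·(0,4)/16² = (0.0000,0.0938)
o3: d²=34 ≤ ρ²=35; F_rep = 6·(-5,3)/34² = (-0.0260,0.0156)
F = F_att + ΣF_rep = (7.9740,-1.3907)
Δp = p'−p = (0.3987,-0.0695); α = Δx/Fx = (4609/11560) / (4609/578) = 1/20
check: Δy/Fy = (-12861/184960) / (-12861/9248) = 1/20 ✓

α = 1/20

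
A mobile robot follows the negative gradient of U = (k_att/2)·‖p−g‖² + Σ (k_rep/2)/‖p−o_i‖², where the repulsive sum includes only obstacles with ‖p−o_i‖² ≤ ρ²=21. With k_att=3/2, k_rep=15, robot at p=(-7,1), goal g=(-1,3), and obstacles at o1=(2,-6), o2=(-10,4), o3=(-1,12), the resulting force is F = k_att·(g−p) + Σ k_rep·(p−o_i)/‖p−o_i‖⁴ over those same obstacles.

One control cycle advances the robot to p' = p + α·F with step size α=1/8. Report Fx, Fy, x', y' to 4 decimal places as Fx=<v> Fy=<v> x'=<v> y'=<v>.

F_att = 3/2·(g−p) = 3/2·(6,2) = (9.0000,3.0000)
o1: d²=130 > ρ²=21 → inactive
o2: d²=18 ≤ ρ²=21; F_rep = 15·(3,-3)/18² = (0.1389,-0.1389)
o3: d²=157 > ρ²=21 → inactive
F = F_att + ΣF_rep = (9.1389,2.8611)
p' = p + 1/8·F = (-5.8576,1.3576)

Fx=9.1389 Fy=2.8611 x'=-5.8576 y'=1.3576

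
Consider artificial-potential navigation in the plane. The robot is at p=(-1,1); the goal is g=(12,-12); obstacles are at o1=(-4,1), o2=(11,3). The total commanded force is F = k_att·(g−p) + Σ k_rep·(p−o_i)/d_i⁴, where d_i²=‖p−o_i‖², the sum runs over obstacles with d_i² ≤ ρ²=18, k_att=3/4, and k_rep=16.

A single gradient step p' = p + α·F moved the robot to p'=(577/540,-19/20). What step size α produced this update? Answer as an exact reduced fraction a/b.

F_att = 3/4·(g−p) = 3/4·(13,-13) = (9.7500,-9.7500)
o1: d²=9 ≤ ρ²=18; F_rep = 16·(3,0)/9² = (0.5926,0.0000)
o2: d²=148 > ρ²=18 → inactive
F = F_att + ΣF_rep = (10.3426,-9.7500)
Δp = p'−p = (2.0685,-1.9500); α = Δx/Fx = (1117/540) / (1117/108) = 1/5
check: Δy/Fy = (-39/20) / (-39/4) = 1/5 ✓

α = 1/5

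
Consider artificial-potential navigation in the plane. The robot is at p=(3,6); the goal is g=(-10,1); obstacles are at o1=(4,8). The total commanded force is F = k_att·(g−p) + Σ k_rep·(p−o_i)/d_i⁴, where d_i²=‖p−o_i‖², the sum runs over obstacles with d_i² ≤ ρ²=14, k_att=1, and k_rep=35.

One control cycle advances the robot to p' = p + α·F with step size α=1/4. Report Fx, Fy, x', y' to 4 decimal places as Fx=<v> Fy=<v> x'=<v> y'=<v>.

F_att = 1·(g−p) = 1·(-13,-5) = (-13.0000,-5.0000)
o1: d²=5 ≤ ρ²=14; F_rep = 35·(-1,-2)/5² = (-1.4000,-2.8000)
F = F_att + ΣF_rep = (-14.4000,-7.8000)
p' = p + 1/4·F = (-0.6000,4.0500)

Fx=-14.4000 Fy=-7.8000 x'=-0.6000 y'=4.0500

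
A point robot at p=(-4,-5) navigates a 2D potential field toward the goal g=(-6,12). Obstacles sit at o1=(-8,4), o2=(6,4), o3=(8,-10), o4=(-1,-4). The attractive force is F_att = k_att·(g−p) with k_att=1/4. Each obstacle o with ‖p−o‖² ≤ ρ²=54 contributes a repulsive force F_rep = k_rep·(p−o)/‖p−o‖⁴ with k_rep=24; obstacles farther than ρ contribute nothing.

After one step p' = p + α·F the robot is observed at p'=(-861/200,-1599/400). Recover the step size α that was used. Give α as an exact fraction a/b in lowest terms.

α = 1/4

F_att = 1/4·(g−p) = 1/4·(-2,17) = (-0.5000,4.2500)
o1: d²=97 > ρ²=54 → inactive
o2: d²=181 > ρ²=54 → inactive
o3: d²=169 > ρ²=54 → inactive
o4: d²=10 ≤ ρ²=54; F_rep = 24·(-3,-1)/10² = (-0.7200,-0.2400)
F = F_att + ΣF_rep = (-1.2200,4.0100)
Δp = p'−p = (-0.3050,1.0025); α = Δx/Fx = (-61/200) / (-61/50) = 1/4
check: Δy/Fy = (401/400) / (401/100) = 1/4 ✓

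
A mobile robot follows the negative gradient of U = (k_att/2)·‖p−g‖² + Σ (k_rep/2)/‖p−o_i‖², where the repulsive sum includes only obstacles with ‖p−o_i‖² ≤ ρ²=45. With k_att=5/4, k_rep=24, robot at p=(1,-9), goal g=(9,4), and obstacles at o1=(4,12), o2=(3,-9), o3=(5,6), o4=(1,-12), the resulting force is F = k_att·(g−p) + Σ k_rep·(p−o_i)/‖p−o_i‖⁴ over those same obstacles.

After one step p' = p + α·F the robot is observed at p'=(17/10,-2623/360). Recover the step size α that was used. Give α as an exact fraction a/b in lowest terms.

F_att = 5/4·(g−p) = 5/4·(8,13) = (10.0000,16.2500)
o1: d²=450 > ρ²=45 → inactive
o2: d²=4 ≤ ρ²=45; F_rep = 24·(-2,0)/4² = (-3.0000,0.0000)
o3: d²=241 > ρ²=45 → inactive
o4: d²=9 ≤ ρ²=45; F_rep = 24·(0,3)/9² = (0.0000,0.8889)
F = F_att + ΣF_rep = (7.0000,17.1389)
Δp = p'−p = (0.7000,1.7139); α = Δx/Fx = (7/10) / (7) = 1/10
check: Δy/Fy = (617/360) / (617/36) = 1/10 ✓

α = 1/10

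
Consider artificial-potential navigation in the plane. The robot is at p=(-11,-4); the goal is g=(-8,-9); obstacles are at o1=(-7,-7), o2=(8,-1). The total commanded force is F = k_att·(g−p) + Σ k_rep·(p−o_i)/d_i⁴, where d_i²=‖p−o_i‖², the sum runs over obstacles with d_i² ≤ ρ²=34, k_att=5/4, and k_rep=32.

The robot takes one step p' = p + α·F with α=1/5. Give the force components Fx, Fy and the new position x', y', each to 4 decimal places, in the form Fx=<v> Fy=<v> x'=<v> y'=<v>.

Fx=3.5452 Fy=-6.0964 x'=-10.2910 y'=-5.2193

F_att = 5/4·(g−p) = 5/4·(3,-5) = (3.7500,-6.2500)
o1: d²=25 ≤ ρ²=34; F_rep = 32·(-4,3)/25² = (-0.2048,0.1536)
o2: d²=370 > ρ²=34 → inactive
F = F_att + ΣF_rep = (3.5452,-6.0964)
p' = p + 1/5·F = (-10.2910,-5.2193)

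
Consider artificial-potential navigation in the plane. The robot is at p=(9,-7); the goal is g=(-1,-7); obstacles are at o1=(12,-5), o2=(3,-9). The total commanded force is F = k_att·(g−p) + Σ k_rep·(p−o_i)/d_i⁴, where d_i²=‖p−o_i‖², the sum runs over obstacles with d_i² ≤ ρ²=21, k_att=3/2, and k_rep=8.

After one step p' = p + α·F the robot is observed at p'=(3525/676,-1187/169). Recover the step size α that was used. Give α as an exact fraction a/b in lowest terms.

F_att = 3/2·(g−p) = 3/2·(-10,0) = (-15.0000,0.0000)
o1: d²=13 ≤ ρ²=21; F_rep = 8·(-3,-2)/13² = (-0.1420,-0.0947)
o2: d²=40 > ρ²=21 → inactive
F = F_att + ΣF_rep = (-15.1420,-0.0947)
Δp = p'−p = (-3.7855,-0.0237); α = Δx/Fx = (-2559/676) / (-2559/169) = 1/4
check: Δy/Fy = (-4/169) / (-16/169) = 1/4 ✓

α = 1/4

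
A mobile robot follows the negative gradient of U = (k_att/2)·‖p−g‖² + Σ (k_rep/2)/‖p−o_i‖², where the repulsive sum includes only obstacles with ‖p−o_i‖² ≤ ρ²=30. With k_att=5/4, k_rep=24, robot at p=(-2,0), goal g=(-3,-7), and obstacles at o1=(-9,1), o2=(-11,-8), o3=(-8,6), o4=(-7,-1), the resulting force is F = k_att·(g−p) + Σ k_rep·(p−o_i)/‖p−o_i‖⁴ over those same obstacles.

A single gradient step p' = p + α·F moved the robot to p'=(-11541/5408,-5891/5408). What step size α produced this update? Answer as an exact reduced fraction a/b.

α = 1/8

F_att = 5/4·(g−p) = 5/4·(-1,-7) = (-1.2500,-8.7500)
o1: d²=50 > ρ²=30 → inactive
o2: d²=145 > ρ²=30 → inactive
o3: d²=72 > ρ²=30 → inactive
o4: d²=26 ≤ ρ²=30; F_rep = 24·(5,1)/26² = (0.1775,0.0355)
F = F_att + ΣF_rep = (-1.0725,-8.7145)
Δp = p'−p = (-0.1341,-1.0893); α = Δx/Fx = (-725/5408) / (-725/676) = 1/8
check: Δy/Fy = (-5891/5408) / (-5891/676) = 1/8 ✓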